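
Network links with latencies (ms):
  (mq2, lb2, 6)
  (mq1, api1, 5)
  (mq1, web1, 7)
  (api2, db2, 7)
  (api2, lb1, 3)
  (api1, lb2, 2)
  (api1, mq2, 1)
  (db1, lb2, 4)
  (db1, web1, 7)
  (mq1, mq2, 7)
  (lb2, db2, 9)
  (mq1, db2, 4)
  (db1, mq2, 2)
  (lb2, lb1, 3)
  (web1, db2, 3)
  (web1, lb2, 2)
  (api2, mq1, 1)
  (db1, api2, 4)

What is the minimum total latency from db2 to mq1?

Some routes from db2 to mq1:
db2 → web1 → mq1: 3 + 7 = 10
db2 → mq1: 4
db2 → api2 → mq1: 7 + 1 = 8
Best route has total 4 ms.

4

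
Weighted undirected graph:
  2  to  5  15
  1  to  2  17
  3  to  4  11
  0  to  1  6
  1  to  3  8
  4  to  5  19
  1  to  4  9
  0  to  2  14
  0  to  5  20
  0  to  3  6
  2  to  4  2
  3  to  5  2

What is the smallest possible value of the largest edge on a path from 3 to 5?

Checking several routes:
3-1-4-2-5: max(8, 9, 2, 15) = 15
3-4-1-0-2-5: max(11, 9, 6, 14, 15) = 15
3-5: max(2) = 2
3-4-2-5: max(11, 2, 15) = 15
The minimum achievable maximum is 2.

2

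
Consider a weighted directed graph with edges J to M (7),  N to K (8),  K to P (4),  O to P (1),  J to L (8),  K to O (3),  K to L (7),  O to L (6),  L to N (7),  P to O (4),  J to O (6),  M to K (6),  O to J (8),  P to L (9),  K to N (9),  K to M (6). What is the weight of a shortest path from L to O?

18

Paths from L to O:
L→N→K→O: 7 + 8 + 3 = 18
L→N→K→P→O: 7 + 8 + 4 + 4 = 23
The minimum is 18.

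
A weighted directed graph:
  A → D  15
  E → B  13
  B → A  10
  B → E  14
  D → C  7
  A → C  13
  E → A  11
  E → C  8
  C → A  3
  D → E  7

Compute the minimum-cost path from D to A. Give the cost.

10

Candidate routes:
D-E-A: 7 + 11 = 18
D-E-B-A: 7 + 13 + 10 = 30
D-E-C-A: 7 + 8 + 3 = 18
D-C-A: 7 + 3 = 10
Shortest: 10.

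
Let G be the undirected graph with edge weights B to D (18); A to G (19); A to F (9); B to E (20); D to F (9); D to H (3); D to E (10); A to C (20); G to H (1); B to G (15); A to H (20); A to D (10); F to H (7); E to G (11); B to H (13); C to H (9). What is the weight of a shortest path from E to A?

20

Some routes from E to A:
E -> G -> H -> D -> A: 11 + 1 + 3 + 10 = 25
E -> D -> F -> A: 10 + 9 + 9 = 28
E -> D -> A: 10 + 10 = 20
E -> G -> H -> F -> A: 11 + 1 + 7 + 9 = 28
Shortest: 20.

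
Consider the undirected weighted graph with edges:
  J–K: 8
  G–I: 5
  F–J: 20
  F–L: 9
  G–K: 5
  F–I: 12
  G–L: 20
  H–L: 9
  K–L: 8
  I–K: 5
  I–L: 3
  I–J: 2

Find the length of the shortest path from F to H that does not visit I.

Candidate routes:
F→J→K→L→H: 20 + 8 + 8 + 9 = 45
F→L→H: 9 + 9 = 18
F→J→K→G→L→H: 20 + 8 + 5 + 20 + 9 = 62
Best route has total 18.

18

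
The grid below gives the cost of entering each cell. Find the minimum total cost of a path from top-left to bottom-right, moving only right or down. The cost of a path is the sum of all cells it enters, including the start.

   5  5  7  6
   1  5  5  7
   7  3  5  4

Cheapest: r0c0 r1c0 r1c1 r2c1 r2c2 r2c3
  5 + 1 + 5 + 3 + 5 + 4 = 23

23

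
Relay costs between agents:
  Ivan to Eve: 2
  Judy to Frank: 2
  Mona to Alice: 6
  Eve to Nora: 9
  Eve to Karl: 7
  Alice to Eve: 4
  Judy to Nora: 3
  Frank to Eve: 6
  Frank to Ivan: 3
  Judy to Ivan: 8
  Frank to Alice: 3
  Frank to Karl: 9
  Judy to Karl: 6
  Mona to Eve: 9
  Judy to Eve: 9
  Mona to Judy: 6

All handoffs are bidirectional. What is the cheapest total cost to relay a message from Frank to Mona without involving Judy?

9

Some routes from Frank to Mona avoiding Judy:
Frank→Ivan→Eve→Alice→Mona: 3 + 2 + 4 + 6 = 15
Frank→Alice→Mona: 3 + 6 = 9
Frank→Ivan→Eve→Mona: 3 + 2 + 9 = 14
The minimum is 9.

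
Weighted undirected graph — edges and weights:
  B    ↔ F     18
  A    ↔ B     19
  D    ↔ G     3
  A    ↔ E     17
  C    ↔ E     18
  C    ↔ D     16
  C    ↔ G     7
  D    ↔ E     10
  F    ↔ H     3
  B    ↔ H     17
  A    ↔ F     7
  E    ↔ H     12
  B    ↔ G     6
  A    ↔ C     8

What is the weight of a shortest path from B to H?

Some routes from B to H:
B → A → F → H: 19 + 7 + 3 = 29
B → F → H: 18 + 3 = 21
B → G → C → E → H: 6 + 7 + 18 + 12 = 43
B → G → C → A → F → H: 6 + 7 + 8 + 7 + 3 = 31
B → H: 17
B → G → D → E → H: 6 + 3 + 10 + 12 = 31
Best route has total 17.

17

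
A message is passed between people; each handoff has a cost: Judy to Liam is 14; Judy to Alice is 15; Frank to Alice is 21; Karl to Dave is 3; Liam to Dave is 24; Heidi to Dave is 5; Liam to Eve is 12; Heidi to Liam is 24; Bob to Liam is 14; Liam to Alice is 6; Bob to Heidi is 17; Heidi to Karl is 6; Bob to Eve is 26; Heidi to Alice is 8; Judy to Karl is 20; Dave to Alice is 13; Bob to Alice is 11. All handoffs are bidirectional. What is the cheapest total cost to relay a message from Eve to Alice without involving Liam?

Checking several routes:
Eve → Bob → Heidi → Dave → Alice: 26 + 17 + 5 + 13 = 61
Eve → Bob → Heidi → Alice: 26 + 17 + 8 = 51
Eve → Bob → Heidi → Karl → Judy → Alice: 26 + 17 + 6 + 20 + 15 = 84
Eve → Bob → Alice: 26 + 11 = 37
Eve → Bob → Heidi → Karl → Dave → Alice: 26 + 17 + 6 + 3 + 13 = 65
The minimum is 37.

37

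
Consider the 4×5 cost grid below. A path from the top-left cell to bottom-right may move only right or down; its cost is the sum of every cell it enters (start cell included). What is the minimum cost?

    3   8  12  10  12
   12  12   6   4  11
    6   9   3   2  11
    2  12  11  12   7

52

One optimal route is r0c0 r0c1 r0c2 r1c2 r2c2 r2c3 r2c4 r3c4.
Its cost is 3 + 8 + 12 + 6 + 3 + 2 + 11 + 7 = 52.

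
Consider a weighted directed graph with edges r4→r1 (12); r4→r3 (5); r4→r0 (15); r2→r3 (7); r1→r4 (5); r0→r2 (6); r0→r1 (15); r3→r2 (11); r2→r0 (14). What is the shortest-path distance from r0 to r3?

13

Candidate routes:
r0 -> r2 -> r3: 6 + 7 = 13
r0 -> r1 -> r4 -> r3: 15 + 5 + 5 = 25
The minimum is 13.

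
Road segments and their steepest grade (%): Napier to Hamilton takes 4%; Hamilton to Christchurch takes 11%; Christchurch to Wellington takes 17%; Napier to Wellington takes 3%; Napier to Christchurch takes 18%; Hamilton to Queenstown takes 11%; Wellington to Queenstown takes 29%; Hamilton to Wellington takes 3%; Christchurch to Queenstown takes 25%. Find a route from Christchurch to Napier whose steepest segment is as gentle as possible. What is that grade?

11

Checking several routes:
Christchurch - Wellington - Napier: max(17, 3) = 17
Christchurch - Hamilton - Wellington - Napier: max(11, 3, 3) = 11
Christchurch - Queenstown - Hamilton - Wellington - Napier: max(25, 11, 3, 3) = 25
Christchurch - Hamilton - Napier: max(11, 4) = 11
Christchurch - Napier: max(18) = 18
Christchurch - Wellington - Hamilton - Napier: max(17, 3, 4) = 17
The minimum achievable maximum is 11%.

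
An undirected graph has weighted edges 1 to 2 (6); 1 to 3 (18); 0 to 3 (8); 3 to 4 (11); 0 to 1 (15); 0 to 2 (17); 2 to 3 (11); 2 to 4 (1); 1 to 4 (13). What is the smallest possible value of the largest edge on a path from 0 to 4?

11

Comparing a few candidate routes:
0 - 3 - 4: max(8, 11) = 11
0 - 3 - 2 - 4: max(8, 11, 1) = 11
0 - 3 - 2 - 1 - 4: max(8, 11, 6, 13) = 13
Smallest bottleneck: 11.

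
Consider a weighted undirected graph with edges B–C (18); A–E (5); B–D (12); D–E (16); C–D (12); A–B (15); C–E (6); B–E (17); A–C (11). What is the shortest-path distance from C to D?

A few of the C→D routes:
C -> E -> D: 6 + 16 = 22
C -> E -> B -> D: 6 + 17 + 12 = 35
C -> B -> D: 18 + 12 = 30
C -> A -> B -> D: 11 + 15 + 12 = 38
C -> A -> E -> D: 11 + 5 + 16 = 32
C -> D: 12
Best route has total 12.

12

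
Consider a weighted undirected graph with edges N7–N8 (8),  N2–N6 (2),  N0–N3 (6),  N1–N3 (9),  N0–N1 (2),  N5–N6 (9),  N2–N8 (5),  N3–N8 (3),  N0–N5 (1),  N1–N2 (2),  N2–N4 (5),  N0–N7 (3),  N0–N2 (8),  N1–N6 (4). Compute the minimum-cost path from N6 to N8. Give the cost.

A few of the N6→N8 routes:
N6→N2→N8: 2 + 5 = 7
N6→N1→N0→N3→N8: 4 + 2 + 6 + 3 = 15
N6→N1→N3→N8: 4 + 9 + 3 = 16
N6→N1→N2→N8: 4 + 2 + 5 = 11
N6→N2→N1→N0→N3→N8: 2 + 2 + 2 + 6 + 3 = 15
Shortest: 7.

7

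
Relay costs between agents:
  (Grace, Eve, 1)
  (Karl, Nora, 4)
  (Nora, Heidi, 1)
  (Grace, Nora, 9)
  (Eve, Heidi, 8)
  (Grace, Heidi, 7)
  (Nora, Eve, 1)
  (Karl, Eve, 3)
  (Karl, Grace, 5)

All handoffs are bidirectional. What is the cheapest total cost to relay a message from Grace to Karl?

4

Checking several routes:
Grace-Eve-Karl: 1 + 3 = 4
Grace-Karl: 5
Grace-Eve-Nora-Karl: 1 + 1 + 4 = 6
Grace-Heidi-Nora-Karl: 7 + 1 + 4 = 12
The minimum is 4.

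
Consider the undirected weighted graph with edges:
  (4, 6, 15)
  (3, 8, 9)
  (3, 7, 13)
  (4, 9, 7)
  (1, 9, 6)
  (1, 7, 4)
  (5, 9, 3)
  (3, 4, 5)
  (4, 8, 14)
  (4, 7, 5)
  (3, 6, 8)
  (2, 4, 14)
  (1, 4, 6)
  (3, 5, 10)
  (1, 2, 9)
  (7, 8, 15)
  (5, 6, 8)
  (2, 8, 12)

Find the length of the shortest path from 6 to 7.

Some routes from 6 to 7:
6→4→7: 15 + 5 = 20
6→3→4→7: 8 + 5 + 5 = 18
6→5→9→1→7: 8 + 3 + 6 + 4 = 21
6→3→7: 8 + 13 = 21
Shortest: 18.

18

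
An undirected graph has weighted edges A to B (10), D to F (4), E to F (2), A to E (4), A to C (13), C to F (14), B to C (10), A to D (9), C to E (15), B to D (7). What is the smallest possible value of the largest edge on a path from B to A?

Some routes from B to A:
B-C-A: max(10, 13) = 13
B-D-A: max(7, 9) = 9
B-A: max(10) = 10
B-D-F-C-A: max(7, 4, 14, 13) = 14
B-D-F-E-A: max(7, 4, 2, 4) = 7
Best route has worst link 7.

7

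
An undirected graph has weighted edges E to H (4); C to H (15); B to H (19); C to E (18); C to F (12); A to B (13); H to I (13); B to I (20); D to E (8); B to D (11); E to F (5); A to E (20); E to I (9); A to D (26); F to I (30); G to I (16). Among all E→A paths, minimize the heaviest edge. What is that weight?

13

Some routes from E to A:
E -> C -> H -> B -> A: max(18, 15, 19, 13) = 19
E -> C -> H -> I -> B -> A: max(18, 15, 13, 20, 13) = 20
E -> I -> H -> B -> A: max(9, 13, 19, 13) = 19
E -> D -> B -> A: max(8, 11, 13) = 13
E -> F -> C -> H -> B -> A: max(5, 12, 15, 19, 13) = 19
E -> H -> B -> A: max(4, 19, 13) = 19
Smallest bottleneck: 13.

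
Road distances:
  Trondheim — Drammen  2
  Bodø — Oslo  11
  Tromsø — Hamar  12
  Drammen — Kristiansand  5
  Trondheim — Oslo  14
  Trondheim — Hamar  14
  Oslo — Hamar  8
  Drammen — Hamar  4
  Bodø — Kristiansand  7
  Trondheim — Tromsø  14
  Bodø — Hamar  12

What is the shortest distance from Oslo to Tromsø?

20

A few of the Oslo→Tromsø routes:
Oslo→Hamar→Drammen→Trondheim→Tromsø: 8 + 4 + 2 + 14 = 28
Oslo→Trondheim→Tromsø: 14 + 14 = 28
Oslo→Trondheim→Drammen→Hamar→Tromsø: 14 + 2 + 4 + 12 = 32
Oslo→Hamar→Tromsø: 8 + 12 = 20
Oslo→Bodø→Hamar→Tromsø: 11 + 12 + 12 = 35
Oslo→Hamar→Trondheim→Tromsø: 8 + 14 + 14 = 36
Shortest: 20.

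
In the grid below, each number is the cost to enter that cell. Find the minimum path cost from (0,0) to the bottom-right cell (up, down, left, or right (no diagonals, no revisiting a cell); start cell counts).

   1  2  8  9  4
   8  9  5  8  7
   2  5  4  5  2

27

Take r0c0 r0c1 r0c2 r1c2 r2c2 r2c3 r2c4 for a total of 1 + 2 + 8 + 5 + 4 + 5 + 2 = 27.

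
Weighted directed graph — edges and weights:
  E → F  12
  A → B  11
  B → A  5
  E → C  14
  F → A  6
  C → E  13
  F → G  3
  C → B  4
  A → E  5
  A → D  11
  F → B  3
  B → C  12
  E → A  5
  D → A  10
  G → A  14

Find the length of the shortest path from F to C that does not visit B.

Routes from F to C avoiding B:
F→G→A→E→C: 3 + 14 + 5 + 14 = 36
F→A→E→C: 6 + 5 + 14 = 25
Best route has total 25.

25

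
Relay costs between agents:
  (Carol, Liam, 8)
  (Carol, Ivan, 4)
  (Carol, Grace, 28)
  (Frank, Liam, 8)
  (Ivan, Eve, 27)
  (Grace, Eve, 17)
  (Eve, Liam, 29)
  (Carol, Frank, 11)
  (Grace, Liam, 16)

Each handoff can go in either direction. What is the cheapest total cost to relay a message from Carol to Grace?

Comparing a few candidate routes:
Carol -> Ivan -> Eve -> Grace: 4 + 27 + 17 = 48
Carol -> Liam -> Grace: 8 + 16 = 24
Carol -> Grace: 28
Carol -> Frank -> Liam -> Grace: 11 + 8 + 16 = 35
The minimum is 24.

24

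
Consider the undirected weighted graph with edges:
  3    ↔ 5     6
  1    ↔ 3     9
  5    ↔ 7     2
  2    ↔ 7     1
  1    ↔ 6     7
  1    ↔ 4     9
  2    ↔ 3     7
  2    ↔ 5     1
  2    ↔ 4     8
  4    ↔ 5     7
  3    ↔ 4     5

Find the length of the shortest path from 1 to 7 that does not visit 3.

18

Routes from 1 to 7 avoiding 3:
1 -> 4 -> 2 -> 5 -> 7: 9 + 8 + 1 + 2 = 20
1 -> 4 -> 5 -> 7: 9 + 7 + 2 = 18
1 -> 4 -> 2 -> 7: 9 + 8 + 1 = 18
1 -> 4 -> 5 -> 2 -> 7: 9 + 7 + 1 + 1 = 18
Best route has total 18.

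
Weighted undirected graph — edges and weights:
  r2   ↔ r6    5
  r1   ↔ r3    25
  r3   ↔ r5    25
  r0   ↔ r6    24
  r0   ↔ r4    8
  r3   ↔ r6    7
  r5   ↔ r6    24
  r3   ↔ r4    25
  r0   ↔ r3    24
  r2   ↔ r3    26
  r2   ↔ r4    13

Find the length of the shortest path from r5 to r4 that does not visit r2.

Some routes from r5 to r4 avoiding r2:
r5 -> r6 -> r3 -> r4: 24 + 7 + 25 = 56
r5 -> r3 -> r0 -> r4: 25 + 24 + 8 = 57
r5 -> r6 -> r0 -> r4: 24 + 24 + 8 = 56
r5 -> r3 -> r4: 25 + 25 = 50
Best route has total 50.

50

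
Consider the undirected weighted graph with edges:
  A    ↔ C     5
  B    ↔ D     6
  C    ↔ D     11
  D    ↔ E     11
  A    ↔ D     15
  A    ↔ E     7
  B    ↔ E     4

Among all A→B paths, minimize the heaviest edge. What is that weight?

Checking several routes:
A→C→D→E→B: max(5, 11, 11, 4) = 11
A→E→D→B: max(7, 11, 6) = 11
A→E→B: max(7, 4) = 7
The minimum achievable maximum is 7.

7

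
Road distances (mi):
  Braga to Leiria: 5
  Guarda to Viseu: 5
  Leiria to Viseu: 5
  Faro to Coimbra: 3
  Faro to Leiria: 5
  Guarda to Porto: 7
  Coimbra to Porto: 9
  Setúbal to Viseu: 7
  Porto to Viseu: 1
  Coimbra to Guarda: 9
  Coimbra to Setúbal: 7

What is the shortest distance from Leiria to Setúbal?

12

Comparing a few candidate routes:
Leiria -> Faro -> Coimbra -> Setúbal: 5 + 3 + 7 = 15
Leiria -> Faro -> Coimbra -> Porto -> Viseu -> Setúbal: 5 + 3 + 9 + 1 + 7 = 25
Leiria -> Viseu -> Porto -> Coimbra -> Setúbal: 5 + 1 + 9 + 7 = 22
Leiria -> Viseu -> Setúbal: 5 + 7 = 12
Shortest: 12 mi.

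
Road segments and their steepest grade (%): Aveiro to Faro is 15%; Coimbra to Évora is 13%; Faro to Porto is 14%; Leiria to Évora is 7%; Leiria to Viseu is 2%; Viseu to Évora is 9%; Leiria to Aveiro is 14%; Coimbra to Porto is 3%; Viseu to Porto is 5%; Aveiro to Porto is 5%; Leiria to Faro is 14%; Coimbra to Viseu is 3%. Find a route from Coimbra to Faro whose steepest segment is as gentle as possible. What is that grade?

14

A few of the Coimbra→Faro routes:
Coimbra-Évora-Viseu-Leiria-Aveiro-Porto-Faro: max(13, 9, 2, 14, 5, 14) = 14
Coimbra-Évora-Leiria-Viseu-Porto-Faro: max(13, 7, 2, 5, 14) = 14
Coimbra-Évora-Viseu-Leiria-Faro: max(13, 9, 2, 14) = 14
Coimbra-Évora-Leiria-Faro: max(13, 7, 14) = 14
Coimbra-Évora-Leiria-Aveiro-Porto-Faro: max(13, 7, 14, 5, 14) = 14
Best route has worst link 14%.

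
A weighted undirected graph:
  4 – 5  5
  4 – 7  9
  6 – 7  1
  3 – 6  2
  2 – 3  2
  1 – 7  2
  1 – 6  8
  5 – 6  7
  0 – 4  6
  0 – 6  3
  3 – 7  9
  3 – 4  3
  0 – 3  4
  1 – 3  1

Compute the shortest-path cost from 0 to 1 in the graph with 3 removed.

Comparing a few candidate routes:
0 -> 6 -> 1: 3 + 8 = 11
0 -> 4 -> 5 -> 6 -> 1: 6 + 5 + 7 + 8 = 26
0 -> 4 -> 7 -> 6 -> 1: 6 + 9 + 1 + 8 = 24
0 -> 4 -> 7 -> 1: 6 + 9 + 2 = 17
0 -> 6 -> 7 -> 1: 3 + 1 + 2 = 6
0 -> 4 -> 5 -> 6 -> 7 -> 1: 6 + 5 + 7 + 1 + 2 = 21
The minimum is 6.

6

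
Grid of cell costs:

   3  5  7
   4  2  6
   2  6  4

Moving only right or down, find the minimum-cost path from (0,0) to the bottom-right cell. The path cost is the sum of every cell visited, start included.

19

Take (0,0)→(1,0)→(1,1)→(1,2)→(2,2) for a total of 3 + 4 + 2 + 6 + 4 = 19.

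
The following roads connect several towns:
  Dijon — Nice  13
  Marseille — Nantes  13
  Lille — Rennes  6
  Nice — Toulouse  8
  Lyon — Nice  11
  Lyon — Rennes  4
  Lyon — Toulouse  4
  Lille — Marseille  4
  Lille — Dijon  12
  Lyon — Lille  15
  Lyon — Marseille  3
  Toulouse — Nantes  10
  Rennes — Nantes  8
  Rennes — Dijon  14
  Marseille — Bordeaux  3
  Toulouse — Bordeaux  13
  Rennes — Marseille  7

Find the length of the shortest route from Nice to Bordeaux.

Some routes from Nice to Bordeaux:
Nice → Lyon → Rennes → Marseille → Bordeaux: 11 + 4 + 7 + 3 = 25
Nice → Toulouse → Lyon → Marseille → Bordeaux: 8 + 4 + 3 + 3 = 18
Nice → Lyon → Marseille → Bordeaux: 11 + 3 + 3 = 17
Nice → Toulouse → Bordeaux: 8 + 13 = 21
The minimum is 17.

17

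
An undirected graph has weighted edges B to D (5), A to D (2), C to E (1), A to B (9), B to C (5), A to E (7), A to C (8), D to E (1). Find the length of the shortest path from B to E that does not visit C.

Paths from B to E avoiding C:
B-A-E: 9 + 7 = 16
B-D-A-E: 5 + 2 + 7 = 14
B-A-D-E: 9 + 2 + 1 = 12
B-D-E: 5 + 1 = 6
Best route has total 6.

6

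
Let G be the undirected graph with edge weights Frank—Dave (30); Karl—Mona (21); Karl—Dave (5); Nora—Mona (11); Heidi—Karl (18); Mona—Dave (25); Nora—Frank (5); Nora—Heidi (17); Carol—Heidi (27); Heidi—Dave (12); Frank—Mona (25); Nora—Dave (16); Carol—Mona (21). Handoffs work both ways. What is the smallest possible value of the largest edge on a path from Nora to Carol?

Some routes from Nora to Carol:
Nora → Heidi → Karl → Mona → Carol: max(17, 18, 21, 21) = 21
Nora → Mona → Carol: max(11, 21) = 21
Nora → Dave → Heidi → Karl → Mona → Carol: max(16, 12, 18, 21, 21) = 21
Nora → Heidi → Dave → Karl → Mona → Carol: max(17, 12, 5, 21, 21) = 21
Nora → Dave → Karl → Mona → Carol: max(16, 5, 21, 21) = 21
Nora → Heidi → Karl → Dave → Mona → Carol: max(17, 18, 5, 25, 21) = 25
The minimum achievable maximum is 21.

21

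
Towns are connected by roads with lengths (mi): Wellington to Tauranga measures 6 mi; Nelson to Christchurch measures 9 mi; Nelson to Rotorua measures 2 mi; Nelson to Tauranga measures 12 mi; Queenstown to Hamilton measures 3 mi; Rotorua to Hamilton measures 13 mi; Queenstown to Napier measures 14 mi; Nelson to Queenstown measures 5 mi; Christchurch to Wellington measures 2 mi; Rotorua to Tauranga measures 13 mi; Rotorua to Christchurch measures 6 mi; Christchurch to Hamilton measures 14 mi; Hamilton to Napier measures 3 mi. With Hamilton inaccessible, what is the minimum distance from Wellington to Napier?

29

Some routes from Wellington to Napier avoiding Hamilton:
Wellington-Christchurch-Rotorua-Nelson-Queenstown-Napier: 2 + 6 + 2 + 5 + 14 = 29
Wellington-Tauranga-Nelson-Queenstown-Napier: 6 + 12 + 5 + 14 = 37
Wellington-Christchurch-Nelson-Queenstown-Napier: 2 + 9 + 5 + 14 = 30
Shortest: 29 mi.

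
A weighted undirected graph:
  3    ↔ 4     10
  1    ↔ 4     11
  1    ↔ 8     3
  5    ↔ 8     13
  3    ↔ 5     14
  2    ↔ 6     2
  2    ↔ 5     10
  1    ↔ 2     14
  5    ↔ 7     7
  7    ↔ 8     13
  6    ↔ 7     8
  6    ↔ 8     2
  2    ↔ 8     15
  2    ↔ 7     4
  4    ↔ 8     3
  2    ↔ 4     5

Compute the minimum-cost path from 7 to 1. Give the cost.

Some routes from 7 to 1:
7→6→8→1: 8 + 2 + 3 = 13
7→8→1: 13 + 3 = 16
7→2→1: 4 + 14 = 18
7→2→6→8→1: 4 + 2 + 2 + 3 = 11
7→2→4→8→1: 4 + 5 + 3 + 3 = 15
The minimum is 11.

11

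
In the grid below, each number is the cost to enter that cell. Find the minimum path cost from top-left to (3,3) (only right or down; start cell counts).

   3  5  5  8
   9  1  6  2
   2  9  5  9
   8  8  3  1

Cheapest: (0,0) → (0,1) → (1,1) → (1,2) → (2,2) → (3,2) → (3,3)
  3 + 5 + 1 + 6 + 5 + 3 + 1 = 24
(Top row then right column would cost 33.)

24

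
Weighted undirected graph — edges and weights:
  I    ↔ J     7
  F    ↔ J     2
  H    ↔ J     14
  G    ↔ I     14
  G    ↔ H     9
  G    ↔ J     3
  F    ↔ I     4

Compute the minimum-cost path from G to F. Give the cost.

5

Routes from G to F:
G - I - F: 14 + 4 = 18
G - H - J - I - F: 9 + 14 + 7 + 4 = 34
G - I - J - F: 14 + 7 + 2 = 23
G - J - I - F: 3 + 7 + 4 = 14
G - J - F: 3 + 2 = 5
G - H - J - F: 9 + 14 + 2 = 25
Shortest: 5.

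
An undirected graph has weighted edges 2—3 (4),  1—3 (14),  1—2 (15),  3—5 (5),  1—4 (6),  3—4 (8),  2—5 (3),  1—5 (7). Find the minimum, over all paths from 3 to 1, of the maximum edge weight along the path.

Comparing a few candidate routes:
3 - 5 - 1: max(5, 7) = 7
3 - 4 - 1: max(8, 6) = 8
3 - 1: max(14) = 14
3 - 2 - 5 - 1: max(4, 3, 7) = 7
Smallest bottleneck: 7.

7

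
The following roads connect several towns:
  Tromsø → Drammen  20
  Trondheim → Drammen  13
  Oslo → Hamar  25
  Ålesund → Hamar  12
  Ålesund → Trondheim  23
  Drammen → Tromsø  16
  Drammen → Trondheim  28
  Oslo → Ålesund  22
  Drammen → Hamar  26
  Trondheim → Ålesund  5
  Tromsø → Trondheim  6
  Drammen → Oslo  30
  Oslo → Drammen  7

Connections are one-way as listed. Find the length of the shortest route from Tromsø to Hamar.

A few of the Tromsø→Hamar routes:
Tromsø-Drammen-Trondheim-Ålesund-Hamar: 20 + 28 + 5 + 12 = 65
Tromsø-Trondheim-Drammen-Hamar: 6 + 13 + 26 = 45
Tromsø-Trondheim-Ålesund-Hamar: 6 + 5 + 12 = 23
Tromsø-Drammen-Hamar: 20 + 26 = 46
Best route has total 23.

23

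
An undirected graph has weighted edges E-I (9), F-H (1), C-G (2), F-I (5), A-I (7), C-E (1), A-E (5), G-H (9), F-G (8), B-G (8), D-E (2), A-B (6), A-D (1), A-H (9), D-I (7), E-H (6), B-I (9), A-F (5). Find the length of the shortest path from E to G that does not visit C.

Checking several routes:
E-H-G: 6 + 9 = 15
E-D-A-F-G: 2 + 1 + 5 + 8 = 16
E-H-F-G: 6 + 1 + 8 = 15
Best route has total 15.

15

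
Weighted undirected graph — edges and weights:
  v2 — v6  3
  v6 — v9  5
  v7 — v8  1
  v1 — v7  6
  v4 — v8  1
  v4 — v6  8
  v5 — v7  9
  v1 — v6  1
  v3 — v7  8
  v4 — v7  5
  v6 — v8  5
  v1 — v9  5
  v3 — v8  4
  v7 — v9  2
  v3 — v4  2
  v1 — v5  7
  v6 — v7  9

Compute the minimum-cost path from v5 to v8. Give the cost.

10

A few of the v5→v8 routes:
v5→v7→v4→v8: 9 + 5 + 1 = 15
v5→v1→v9→v7→v8: 7 + 5 + 2 + 1 = 15
v5→v1→v6→v8: 7 + 1 + 5 = 13
v5→v1→v6→v9→v7→v8: 7 + 1 + 5 + 2 + 1 = 16
v5→v1→v7→v8: 7 + 6 + 1 = 14
v5→v7→v8: 9 + 1 = 10
Shortest: 10.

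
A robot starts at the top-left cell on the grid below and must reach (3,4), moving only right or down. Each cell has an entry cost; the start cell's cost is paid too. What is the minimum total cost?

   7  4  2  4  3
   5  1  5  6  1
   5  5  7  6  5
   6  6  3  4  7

33

Take r0c0→r0c1→r0c2→r0c3→r0c4→r1c4→r2c4→r3c4 for a total of 7 + 4 + 2 + 4 + 3 + 1 + 5 + 7 = 33.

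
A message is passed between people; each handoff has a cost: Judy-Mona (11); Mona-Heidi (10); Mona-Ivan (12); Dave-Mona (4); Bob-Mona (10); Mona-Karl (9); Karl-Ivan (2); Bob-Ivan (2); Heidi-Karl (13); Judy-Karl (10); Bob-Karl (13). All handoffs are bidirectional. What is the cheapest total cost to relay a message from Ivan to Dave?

15

Comparing a few candidate routes:
Ivan - Karl - Mona - Dave: 2 + 9 + 4 = 15
Ivan - Karl - Judy - Mona - Dave: 2 + 10 + 11 + 4 = 27
Ivan - Bob - Mona - Dave: 2 + 10 + 4 = 16
Ivan - Mona - Dave: 12 + 4 = 16
Shortest: 15.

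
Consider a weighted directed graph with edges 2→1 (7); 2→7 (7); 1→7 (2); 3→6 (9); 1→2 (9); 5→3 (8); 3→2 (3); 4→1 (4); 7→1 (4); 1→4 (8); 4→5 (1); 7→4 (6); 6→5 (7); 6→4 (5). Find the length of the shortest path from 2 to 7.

Routes from 2 to 7:
2-1-7: 7 + 2 = 9
2-7: 7
Best route has total 7.

7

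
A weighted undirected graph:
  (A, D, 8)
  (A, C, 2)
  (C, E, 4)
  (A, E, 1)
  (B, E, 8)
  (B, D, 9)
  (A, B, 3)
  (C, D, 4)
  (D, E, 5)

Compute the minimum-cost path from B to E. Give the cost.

4

Some routes from B to E:
B - E: 8
B - A - C - E: 3 + 2 + 4 = 9
B - A - E: 3 + 1 = 4
Best route has total 4.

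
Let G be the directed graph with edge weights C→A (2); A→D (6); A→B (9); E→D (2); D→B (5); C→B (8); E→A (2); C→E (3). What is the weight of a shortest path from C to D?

5

Routes from C to D:
C → E → A → D: 3 + 2 + 6 = 11
C → E → D: 3 + 2 = 5
C → A → D: 2 + 6 = 8
The minimum is 5.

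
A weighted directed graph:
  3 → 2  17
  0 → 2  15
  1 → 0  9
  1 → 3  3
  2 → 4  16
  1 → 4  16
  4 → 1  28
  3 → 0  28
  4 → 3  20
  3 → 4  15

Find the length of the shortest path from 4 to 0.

Routes from 4 to 0:
4 - 1 - 3 - 0: 28 + 3 + 28 = 59
4 - 1 - 0: 28 + 9 = 37
4 - 3 - 0: 20 + 28 = 48
The minimum is 37.

37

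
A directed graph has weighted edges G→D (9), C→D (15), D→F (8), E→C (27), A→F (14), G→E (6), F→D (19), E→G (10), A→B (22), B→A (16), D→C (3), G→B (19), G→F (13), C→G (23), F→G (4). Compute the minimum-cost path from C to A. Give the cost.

58

Candidate routes:
C→G→B→A: 23 + 19 + 16 = 58
C→D→F→G→B→A: 15 + 8 + 4 + 19 + 16 = 62
Shortest: 58.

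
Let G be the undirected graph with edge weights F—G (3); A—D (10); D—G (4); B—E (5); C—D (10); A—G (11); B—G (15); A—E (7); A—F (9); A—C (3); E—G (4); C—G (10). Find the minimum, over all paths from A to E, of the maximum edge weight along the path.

7

Comparing a few candidate routes:
A -> F -> G -> E: max(9, 3, 4) = 9
A -> C -> G -> E: max(3, 10, 4) = 10
A -> E: max(7) = 7
Best route has worst link 7.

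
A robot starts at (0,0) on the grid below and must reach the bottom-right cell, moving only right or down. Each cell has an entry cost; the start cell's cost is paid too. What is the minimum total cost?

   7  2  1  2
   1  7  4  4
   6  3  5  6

Take [0,0]→[0,1]→[0,2]→[0,3]→[1,3]→[2,3] for a total of 7 + 2 + 1 + 2 + 4 + 6 = 22.

22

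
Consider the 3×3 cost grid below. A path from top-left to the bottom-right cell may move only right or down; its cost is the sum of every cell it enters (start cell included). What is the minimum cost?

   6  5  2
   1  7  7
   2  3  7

19

One optimal route is [0,0] → [1,0] → [2,0] → [2,1] → [2,2].
Its cost is 6 + 1 + 2 + 3 + 7 = 19.
(Top row then right column would cost 27.)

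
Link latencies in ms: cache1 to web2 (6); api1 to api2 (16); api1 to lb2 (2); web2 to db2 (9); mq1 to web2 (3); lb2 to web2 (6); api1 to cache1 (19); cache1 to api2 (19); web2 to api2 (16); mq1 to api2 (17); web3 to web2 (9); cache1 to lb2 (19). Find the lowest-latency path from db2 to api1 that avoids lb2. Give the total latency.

Checking several routes:
db2 - web2 - cache1 - api1: 9 + 6 + 19 = 34
db2 - web2 - api2 - api1: 9 + 16 + 16 = 41
db2 - web2 - mq1 - api2 - api1: 9 + 3 + 17 + 16 = 45
db2 - web2 - cache1 - api2 - api1: 9 + 6 + 19 + 16 = 50
Best route has total 34 ms.

34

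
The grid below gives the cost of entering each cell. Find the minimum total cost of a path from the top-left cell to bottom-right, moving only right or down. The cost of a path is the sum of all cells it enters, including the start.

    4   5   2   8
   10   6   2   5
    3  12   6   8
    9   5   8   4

30

Take [0,0] [0,1] [0,2] [1,2] [1,3] [2,3] [3,3] for a total of 4 + 5 + 2 + 2 + 5 + 8 + 4 = 30.
For comparison, the top-then-right route costs 36.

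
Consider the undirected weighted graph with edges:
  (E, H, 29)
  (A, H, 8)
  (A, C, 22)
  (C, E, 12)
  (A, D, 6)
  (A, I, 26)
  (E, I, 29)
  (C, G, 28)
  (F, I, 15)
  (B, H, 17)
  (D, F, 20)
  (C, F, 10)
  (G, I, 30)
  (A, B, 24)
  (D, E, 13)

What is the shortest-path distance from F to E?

Some routes from F to E:
F -> C -> E: 10 + 12 = 22
F -> C -> A -> D -> E: 10 + 22 + 6 + 13 = 51
F -> D -> E: 20 + 13 = 33
F -> I -> E: 15 + 29 = 44
Shortest: 22.

22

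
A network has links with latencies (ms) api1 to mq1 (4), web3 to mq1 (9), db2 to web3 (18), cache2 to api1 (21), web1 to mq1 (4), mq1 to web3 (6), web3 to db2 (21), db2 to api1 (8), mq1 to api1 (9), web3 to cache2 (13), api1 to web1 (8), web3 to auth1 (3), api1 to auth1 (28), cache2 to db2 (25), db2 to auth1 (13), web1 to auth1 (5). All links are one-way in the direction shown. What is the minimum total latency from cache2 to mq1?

25

Some routes from cache2 to mq1:
cache2 - api1 - mq1: 21 + 4 = 25
cache2 - api1 - web1 - mq1: 21 + 8 + 4 = 33
cache2 - db2 - api1 - mq1: 25 + 8 + 4 = 37
Shortest: 25 ms.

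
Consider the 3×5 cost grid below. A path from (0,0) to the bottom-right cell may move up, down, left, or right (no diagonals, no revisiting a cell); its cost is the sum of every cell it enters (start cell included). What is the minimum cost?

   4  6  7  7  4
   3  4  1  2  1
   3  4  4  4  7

Best path: [0,0] [1,0] [1,1] [1,2] [1,3] [1,4] [2,4]
Cost: 4 + 3 + 4 + 1 + 2 + 1 + 7 = 22

22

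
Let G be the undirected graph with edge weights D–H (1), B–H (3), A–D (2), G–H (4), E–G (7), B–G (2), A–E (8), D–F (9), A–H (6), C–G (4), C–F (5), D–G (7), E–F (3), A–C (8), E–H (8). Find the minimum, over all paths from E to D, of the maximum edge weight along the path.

5

A few of the E→D routes:
E → F → C → G → H → A → D: max(3, 5, 4, 4, 6, 2) = 6
E → F → C → G → B → H → A → D: max(3, 5, 4, 2, 3, 6, 2) = 6
E → F → C → G → B → H → D: max(3, 5, 4, 2, 3, 1) = 5
E → F → C → G → H → D: max(3, 5, 4, 4, 1) = 5
Smallest bottleneck: 5.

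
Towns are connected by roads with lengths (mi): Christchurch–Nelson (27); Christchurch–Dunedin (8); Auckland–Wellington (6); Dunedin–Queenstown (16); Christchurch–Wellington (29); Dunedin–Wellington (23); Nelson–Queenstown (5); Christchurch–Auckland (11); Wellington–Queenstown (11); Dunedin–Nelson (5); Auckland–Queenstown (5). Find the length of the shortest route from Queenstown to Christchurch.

16

Some routes from Queenstown to Christchurch:
Queenstown -> Nelson -> Dunedin -> Christchurch: 5 + 5 + 8 = 18
Queenstown -> Wellington -> Auckland -> Christchurch: 11 + 6 + 11 = 28
Queenstown -> Auckland -> Christchurch: 5 + 11 = 16
Queenstown -> Dunedin -> Christchurch: 16 + 8 = 24
The minimum is 16 mi.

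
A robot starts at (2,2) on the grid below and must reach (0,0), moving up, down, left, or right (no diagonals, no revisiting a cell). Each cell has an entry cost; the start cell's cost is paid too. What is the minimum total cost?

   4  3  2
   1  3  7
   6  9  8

23

Take (2,2) → (1,2) → (1,1) → (1,0) → (0,0) for a total of 8 + 7 + 3 + 1 + 4 = 23.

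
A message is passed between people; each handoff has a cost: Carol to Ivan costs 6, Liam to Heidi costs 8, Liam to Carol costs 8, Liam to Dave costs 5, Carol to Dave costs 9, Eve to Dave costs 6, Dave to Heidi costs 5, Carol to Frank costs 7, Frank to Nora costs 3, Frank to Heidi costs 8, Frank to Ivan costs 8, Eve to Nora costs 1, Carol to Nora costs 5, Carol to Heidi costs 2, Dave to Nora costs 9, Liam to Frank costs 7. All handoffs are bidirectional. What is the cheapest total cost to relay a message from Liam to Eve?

A few of the Liam→Eve routes:
Liam-Frank-Nora-Eve: 7 + 3 + 1 = 11
Liam-Carol-Nora-Eve: 8 + 5 + 1 = 14
Liam-Dave-Eve: 5 + 6 = 11
Liam-Dave-Nora-Eve: 5 + 9 + 1 = 15
The minimum is 11.

11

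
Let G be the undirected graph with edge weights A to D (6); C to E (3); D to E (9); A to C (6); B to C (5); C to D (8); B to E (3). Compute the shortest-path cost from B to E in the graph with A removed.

3

Routes from B to E avoiding A:
B→C→E: 5 + 3 = 8
B→C→D→E: 5 + 8 + 9 = 22
B→E: 3
The minimum is 3.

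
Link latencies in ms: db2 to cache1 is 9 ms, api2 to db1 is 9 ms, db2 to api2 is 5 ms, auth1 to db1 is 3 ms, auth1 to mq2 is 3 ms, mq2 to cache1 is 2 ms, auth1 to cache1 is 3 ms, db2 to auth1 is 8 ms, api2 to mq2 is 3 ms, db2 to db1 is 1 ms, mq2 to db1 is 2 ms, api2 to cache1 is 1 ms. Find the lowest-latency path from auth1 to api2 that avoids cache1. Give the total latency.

Some routes from auth1 to api2 avoiding cache1:
auth1 -> mq2 -> api2: 3 + 3 = 6
auth1 -> db1 -> db2 -> api2: 3 + 1 + 5 = 9
auth1 -> mq2 -> db1 -> db2 -> api2: 3 + 2 + 1 + 5 = 11
auth1 -> db1 -> mq2 -> api2: 3 + 2 + 3 = 8
The minimum is 6 ms.

6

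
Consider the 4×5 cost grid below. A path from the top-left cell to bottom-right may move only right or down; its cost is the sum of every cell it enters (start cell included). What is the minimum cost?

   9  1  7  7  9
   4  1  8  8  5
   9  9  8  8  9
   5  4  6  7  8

Take (0,0) → (0,1) → (1,1) → (2,1) → (3,1) → (3,2) → (3,3) → (3,4) for a total of 9 + 1 + 1 + 9 + 4 + 6 + 7 + 8 = 45.
For comparison, the top-then-right route costs 55.

45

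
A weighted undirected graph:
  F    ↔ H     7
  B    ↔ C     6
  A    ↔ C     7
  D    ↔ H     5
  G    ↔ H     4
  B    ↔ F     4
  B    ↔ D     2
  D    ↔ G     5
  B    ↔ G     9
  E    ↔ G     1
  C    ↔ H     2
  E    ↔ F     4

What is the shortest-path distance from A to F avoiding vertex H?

Routes from A to F avoiding H:
A -> C -> B -> G -> E -> F: 7 + 6 + 9 + 1 + 4 = 27
A -> C -> B -> F: 7 + 6 + 4 = 17
A -> C -> B -> D -> G -> E -> F: 7 + 6 + 2 + 5 + 1 + 4 = 25
The minimum is 17.

17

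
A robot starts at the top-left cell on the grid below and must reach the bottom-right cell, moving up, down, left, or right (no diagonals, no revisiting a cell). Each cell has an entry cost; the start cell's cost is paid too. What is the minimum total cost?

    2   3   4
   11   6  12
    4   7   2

20

Take [0,0]→[0,1]→[1,1]→[2,1]→[2,2] for a total of 2 + 3 + 6 + 7 + 2 = 20.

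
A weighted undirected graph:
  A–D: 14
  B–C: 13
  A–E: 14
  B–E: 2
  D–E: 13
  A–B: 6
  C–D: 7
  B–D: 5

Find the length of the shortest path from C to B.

A few of the C→B routes:
C→D→B: 7 + 5 = 12
C→D→E→B: 7 + 13 + 2 = 22
C→B: 13
Shortest: 12.

12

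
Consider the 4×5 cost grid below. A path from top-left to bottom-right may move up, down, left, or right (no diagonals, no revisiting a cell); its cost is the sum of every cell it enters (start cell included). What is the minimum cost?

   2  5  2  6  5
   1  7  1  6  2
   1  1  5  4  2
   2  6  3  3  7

Path r0c0 r1c0 r2c0 r2c1 r2c2 r2c3 r2c4 r3c4: 2 + 1 + 1 + 1 + 5 + 4 + 2 + 7 = 23.

23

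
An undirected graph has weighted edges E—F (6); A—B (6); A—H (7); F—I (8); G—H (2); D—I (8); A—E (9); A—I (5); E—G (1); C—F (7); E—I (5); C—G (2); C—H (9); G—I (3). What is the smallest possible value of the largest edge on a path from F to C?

A few of the F→C routes:
F → E → G → C: max(6, 1, 2) = 6
F → E → I → G → C: max(6, 5, 3, 2) = 6
F → C: max(7) = 7
Smallest bottleneck: 6.

6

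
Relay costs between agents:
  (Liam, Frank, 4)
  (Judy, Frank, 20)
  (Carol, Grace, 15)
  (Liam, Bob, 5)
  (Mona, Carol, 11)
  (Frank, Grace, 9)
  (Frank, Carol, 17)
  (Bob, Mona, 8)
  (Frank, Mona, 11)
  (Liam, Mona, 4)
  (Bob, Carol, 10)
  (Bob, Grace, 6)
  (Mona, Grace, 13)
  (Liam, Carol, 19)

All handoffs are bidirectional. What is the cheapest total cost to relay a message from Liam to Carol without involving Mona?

15

Checking several routes:
Liam-Frank-Grace-Carol: 4 + 9 + 15 = 28
Liam-Frank-Carol: 4 + 17 = 21
Liam-Bob-Carol: 5 + 10 = 15
Liam-Carol: 19
Liam-Bob-Grace-Carol: 5 + 6 + 15 = 26
The minimum is 15.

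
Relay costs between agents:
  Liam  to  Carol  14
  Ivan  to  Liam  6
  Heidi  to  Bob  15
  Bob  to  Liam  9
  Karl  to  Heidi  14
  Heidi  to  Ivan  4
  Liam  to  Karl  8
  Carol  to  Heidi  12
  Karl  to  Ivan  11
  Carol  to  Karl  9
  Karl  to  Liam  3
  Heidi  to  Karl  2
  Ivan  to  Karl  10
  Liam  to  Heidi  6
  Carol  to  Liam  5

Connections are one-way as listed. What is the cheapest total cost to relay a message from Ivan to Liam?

6

Paths from Ivan to Liam:
Ivan -> Karl -> Liam: 10 + 3 = 13
Ivan -> Liam: 6
Ivan -> Karl -> Heidi -> Bob -> Liam: 10 + 14 + 15 + 9 = 48
Best route has total 6.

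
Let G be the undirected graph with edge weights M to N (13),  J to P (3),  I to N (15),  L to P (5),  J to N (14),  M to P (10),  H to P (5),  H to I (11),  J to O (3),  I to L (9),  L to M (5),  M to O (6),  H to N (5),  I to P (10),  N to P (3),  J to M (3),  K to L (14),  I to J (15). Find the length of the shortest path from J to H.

Comparing a few candidate routes:
J-M-L-P-H: 3 + 5 + 5 + 5 = 18
J-M-L-P-N-H: 3 + 5 + 5 + 3 + 5 = 21
J-N-H: 14 + 5 = 19
J-P-H: 3 + 5 = 8
J-P-N-H: 3 + 3 + 5 = 11
J-M-P-H: 3 + 10 + 5 = 18
Best route has total 8.

8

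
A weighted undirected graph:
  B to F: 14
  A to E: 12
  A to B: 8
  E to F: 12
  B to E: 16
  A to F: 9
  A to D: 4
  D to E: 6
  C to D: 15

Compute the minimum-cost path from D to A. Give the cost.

4

Checking several routes:
D - E - A: 6 + 12 = 18
D - A: 4
D - E - F - A: 6 + 12 + 9 = 27
Best route has total 4.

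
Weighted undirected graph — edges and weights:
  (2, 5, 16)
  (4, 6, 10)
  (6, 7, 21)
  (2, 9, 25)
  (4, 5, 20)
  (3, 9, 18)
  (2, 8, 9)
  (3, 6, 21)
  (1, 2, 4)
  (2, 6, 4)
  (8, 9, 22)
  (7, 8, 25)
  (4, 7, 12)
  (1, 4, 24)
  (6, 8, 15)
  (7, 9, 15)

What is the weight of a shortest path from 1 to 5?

20

Comparing a few candidate routes:
1 - 4 - 5: 24 + 20 = 44
1 - 2 - 6 - 4 - 5: 4 + 4 + 10 + 20 = 38
1 - 2 - 5: 4 + 16 = 20
The minimum is 20.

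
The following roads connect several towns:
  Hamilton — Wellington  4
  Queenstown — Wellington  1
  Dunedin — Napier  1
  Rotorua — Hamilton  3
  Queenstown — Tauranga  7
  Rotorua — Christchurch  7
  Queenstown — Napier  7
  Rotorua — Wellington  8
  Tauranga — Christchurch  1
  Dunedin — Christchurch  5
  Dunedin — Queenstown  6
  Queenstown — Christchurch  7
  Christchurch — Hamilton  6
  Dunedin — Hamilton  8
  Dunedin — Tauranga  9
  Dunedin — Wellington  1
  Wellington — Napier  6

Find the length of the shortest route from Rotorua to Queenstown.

8

Some routes from Rotorua to Queenstown:
Rotorua-Hamilton-Dunedin-Wellington-Queenstown: 3 + 8 + 1 + 1 = 13
Rotorua-Christchurch-Queenstown: 7 + 7 = 14
Rotorua-Christchurch-Dunedin-Wellington-Queenstown: 7 + 5 + 1 + 1 = 14
Rotorua-Hamilton-Wellington-Queenstown: 3 + 4 + 1 = 8
Rotorua-Wellington-Queenstown: 8 + 1 = 9
The minimum is 8.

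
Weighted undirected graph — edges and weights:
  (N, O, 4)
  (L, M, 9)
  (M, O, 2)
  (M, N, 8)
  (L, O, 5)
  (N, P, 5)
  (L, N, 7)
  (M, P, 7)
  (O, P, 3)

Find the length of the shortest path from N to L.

7

A few of the N→L routes:
N -> L: 7
N -> P -> O -> L: 5 + 3 + 5 = 13
N -> O -> L: 4 + 5 = 9
The minimum is 7.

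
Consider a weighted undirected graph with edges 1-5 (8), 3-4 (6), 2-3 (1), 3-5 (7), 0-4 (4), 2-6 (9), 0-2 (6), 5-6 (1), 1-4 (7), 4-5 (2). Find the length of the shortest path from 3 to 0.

Checking several routes:
3 - 5 - 4 - 0: 7 + 2 + 4 = 13
3 - 4 - 0: 6 + 4 = 10
3 - 2 - 6 - 5 - 4 - 0: 1 + 9 + 1 + 2 + 4 = 17
3 - 2 - 0: 1 + 6 = 7
Shortest: 7.

7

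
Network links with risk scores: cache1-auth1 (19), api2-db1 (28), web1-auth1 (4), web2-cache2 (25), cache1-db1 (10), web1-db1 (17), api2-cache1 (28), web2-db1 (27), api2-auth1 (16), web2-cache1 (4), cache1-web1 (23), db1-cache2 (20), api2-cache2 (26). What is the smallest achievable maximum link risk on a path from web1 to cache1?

Comparing a few candidate routes:
web1 - db1 - cache2 - web2 - cache1: max(17, 20, 25, 4) = 25
web1 - db1 - cache1: max(17, 10) = 17
web1 - auth1 - cache1: max(4, 19) = 19
web1 - auth1 - api2 - cache2 - db1 - cache1: max(4, 16, 26, 20, 10) = 26
web1 - auth1 - api2 - cache2 - web2 - cache1: max(4, 16, 26, 25, 4) = 26
web1 - cache1: max(23) = 23
The minimum achievable maximum is 17.

17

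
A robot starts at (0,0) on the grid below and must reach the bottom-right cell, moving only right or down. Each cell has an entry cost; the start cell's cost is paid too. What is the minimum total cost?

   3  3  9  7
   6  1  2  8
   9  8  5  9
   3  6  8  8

30

Best path: [0,0]→[0,1]→[1,1]→[1,2]→[2,2]→[3,2]→[3,3]
Cost: 3 + 3 + 1 + 2 + 5 + 8 + 8 = 30
(Top row then right column would cost 47.)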